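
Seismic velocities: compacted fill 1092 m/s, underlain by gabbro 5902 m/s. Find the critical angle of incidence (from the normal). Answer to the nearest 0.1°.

Critical incidence: sin θ_c = V₁/V₂ = 1092/5902 = 0.1850.
θ_c = arcsin 0.1850 = 10.66°.

10.7°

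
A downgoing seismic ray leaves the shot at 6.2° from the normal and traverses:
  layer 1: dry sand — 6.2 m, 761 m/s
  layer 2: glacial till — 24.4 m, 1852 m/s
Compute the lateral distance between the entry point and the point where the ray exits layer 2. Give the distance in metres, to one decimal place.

7.3 m

Ray parameter p = sin 6.2° / 761 m/s = 1.4192e-04 s/m.
Layer 1: θ = 6.20°; offset = 6.2·tan 6.20° = 0.674 m.
Layer 2: sin θ = p·1852 = 0.2628 → θ = 15.24°; offset = 24.4·tan 15.24° = 6.647 m.
Summing the layer offsets gives 7.320 m.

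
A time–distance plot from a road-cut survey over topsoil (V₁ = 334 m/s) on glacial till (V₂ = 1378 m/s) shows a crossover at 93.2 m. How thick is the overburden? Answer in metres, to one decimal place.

h = (x_cross/2)·√((V₂−V₁)/(V₂+V₁)).
(V₂−V₁)/(V₂+V₁) = (1378−334)/(1378+334) = 0.6098; √ = 0.7809.
h = (93.2/2)·0.7809 = 36.39 m.

36.4 m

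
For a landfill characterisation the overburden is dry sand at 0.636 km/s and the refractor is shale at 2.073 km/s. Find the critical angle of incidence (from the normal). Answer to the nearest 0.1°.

At critical incidence the refracted ray runs along the interface (θ₂ = 90°), so sin θ_c = V₁/V₂.
θ_c = arcsin(0.636/2.073) = arcsin 0.3068 = 17.87°.

17.9°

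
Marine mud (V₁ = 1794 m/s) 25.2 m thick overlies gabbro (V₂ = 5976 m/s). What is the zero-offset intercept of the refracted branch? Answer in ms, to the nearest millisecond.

27 ms

tᵢ = 2h·√(V₂²−V₁²)/(V₁V₂).
√(V₂²−V₁²) = √(5976²−1794²) = 5700.4 m/s.
tᵢ = 2·25.2·5700.4/(1794·5976) = 0.02680 s.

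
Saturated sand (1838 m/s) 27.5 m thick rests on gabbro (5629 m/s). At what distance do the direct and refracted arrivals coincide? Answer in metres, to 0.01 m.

77.19 m

x_cross = 2h·√((V₂+V₁)/(V₂−V₁)).
(V₂+V₁)/(V₂−V₁) = (5629+1838)/(5629−1838) = 1.9697; √ = 1.4034.
x_cross = 2·27.5·1.4034 = 77.19 m.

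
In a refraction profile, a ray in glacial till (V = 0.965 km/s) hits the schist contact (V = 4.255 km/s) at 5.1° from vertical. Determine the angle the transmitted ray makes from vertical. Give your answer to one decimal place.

23.1°

Snell's law: sin θ₂ = (V₂/V₁)·sin θ₁ = (4.255/0.965)·sin 5.1° = 0.3920.
θ₂ = sin⁻¹(0.3920) = 23.08° (from vertical).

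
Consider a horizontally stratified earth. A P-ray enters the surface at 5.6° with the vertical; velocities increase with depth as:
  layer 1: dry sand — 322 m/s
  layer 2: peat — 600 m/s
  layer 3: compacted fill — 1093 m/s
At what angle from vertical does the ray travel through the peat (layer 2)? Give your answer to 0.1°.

10.5°

Snell's law across each interface conserves sin θ / V, so sin θ_2 = V_2·sin θ₁/V₁.
sin θ_2 = 600 × sin 5.6° / 322 = 0.1818.
θ_2 = arcsin 0.1818 = 10.48°.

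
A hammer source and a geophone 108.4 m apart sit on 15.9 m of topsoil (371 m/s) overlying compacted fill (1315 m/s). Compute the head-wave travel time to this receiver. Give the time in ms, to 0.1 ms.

θ_c = arcsin(V₁/V₂) = arcsin(371/1315) = 16.39°, cos θ_c = 0.9594.
Intercept time tᵢ = 2h cos θ_c / V₁ = 2·15.9·0.9594/371 = 0.08223 s.
t = x/V₂ + tᵢ = 108.4/1315 + 0.08223 = 0.16467 s.

164.7 ms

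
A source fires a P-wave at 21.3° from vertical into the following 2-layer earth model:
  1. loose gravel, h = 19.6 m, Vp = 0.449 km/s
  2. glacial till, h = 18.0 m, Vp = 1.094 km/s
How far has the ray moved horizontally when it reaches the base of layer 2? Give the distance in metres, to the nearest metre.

p = sin θ₁/V₁ = sin 21.3°/0.449 = 8.0902e-01 s/km is conserved through the stack.
Layer 1: θ = 21.30°; offset = 19.6·tan 21.30° = 7.642 m.
Layer 2: sin θ = p·1.094 = 0.8851 → θ = 62.26°; offset = 18.0·tan 62.26° = 34.227 m.
Summing the layer offsets gives 41.869 m.

42 m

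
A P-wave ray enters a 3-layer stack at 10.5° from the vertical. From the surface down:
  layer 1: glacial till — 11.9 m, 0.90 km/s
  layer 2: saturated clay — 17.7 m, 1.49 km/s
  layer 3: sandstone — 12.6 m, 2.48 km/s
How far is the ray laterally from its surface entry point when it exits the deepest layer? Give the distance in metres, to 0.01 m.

p = sin θ₁/V₁ = sin 10.5°/0.90 = 2.0248e-01 s/km is conserved through the stack.
Layer 1: θ = 10.50°; offset = 11.9·tan 10.50° = 2.2055 m.
Layer 2: sin θ = p·1.49 = 0.3017 → θ = 17.56°; offset = 17.7·tan 17.56° = 5.6011 m.
Layer 3: sin θ = p·2.48 = 0.5022 → θ = 30.14°; offset = 12.6·tan 30.14° = 7.3166 m.
Total horizontal offset = 15.1232 m.

15.12 m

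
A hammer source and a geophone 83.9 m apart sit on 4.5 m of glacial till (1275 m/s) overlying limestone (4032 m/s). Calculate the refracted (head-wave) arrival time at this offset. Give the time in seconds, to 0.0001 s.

θ_c = arcsin(V₁/V₂) = arcsin(1275/4032) = 18.43°, cos θ_c = 0.9487.
Intercept time tᵢ = 2h cos θ_c / V₁ = 2·4.5·0.9487/1275 = 0.00670 s.
t = x/V₂ + tᵢ = 83.9/4032 + 0.00670 = 0.02751 s.

0.0275 s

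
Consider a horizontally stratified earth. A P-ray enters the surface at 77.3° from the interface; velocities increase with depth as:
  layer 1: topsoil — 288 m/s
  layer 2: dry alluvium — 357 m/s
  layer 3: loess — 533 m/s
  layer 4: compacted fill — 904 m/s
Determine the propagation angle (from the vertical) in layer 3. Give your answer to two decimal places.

From the normal: θ₁ = 90° − 77.3° = 12.7°.
Ray parameter p = sin 12.7° / 288 = 7.6335e-04 s/m.
sin θ_3 = p·V_3 = 7.6335e-04 × 533 = 0.4069.
θ_3 = 24.01° from the vertical.

24.01°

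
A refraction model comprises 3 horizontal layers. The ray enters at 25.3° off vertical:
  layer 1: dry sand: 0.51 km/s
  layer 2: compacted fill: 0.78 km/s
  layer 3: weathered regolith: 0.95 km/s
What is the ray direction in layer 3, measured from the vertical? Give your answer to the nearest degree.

Snell's law across each interface conserves sin θ / V, so sin θ_3 = V_3·sin θ₁/V₁.
sin θ_3 = 0.95 × sin 25.3° / 0.51 = 0.7961.
θ_3 = 52.76° from the vertical.

53°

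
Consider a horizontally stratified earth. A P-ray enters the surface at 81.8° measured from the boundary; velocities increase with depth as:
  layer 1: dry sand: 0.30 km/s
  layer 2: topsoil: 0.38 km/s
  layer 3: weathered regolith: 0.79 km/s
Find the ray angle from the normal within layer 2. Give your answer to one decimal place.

10.4°

From the normal: θ₁ = 90° − 81.8° = 8.2°.
Ray parameter p = sin 8.2° / 0.30 = 4.7543e-01 s/km.
sin θ_2 = p·V_2 = 4.7543e-01 × 0.38 = 0.1807.
θ_2 = arcsin 0.1807 = 10.41°.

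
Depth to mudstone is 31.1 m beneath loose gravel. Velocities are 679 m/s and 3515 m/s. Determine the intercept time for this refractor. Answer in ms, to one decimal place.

tᵢ = 2h·√(V₂²−V₁²)/(V₁V₂).
√(V₂²−V₁²) = √(3515²−679²) = 3448.8 m/s.
tᵢ = 2·31.1·3448.8/(679·3515) = 0.08988 s.

89.9 ms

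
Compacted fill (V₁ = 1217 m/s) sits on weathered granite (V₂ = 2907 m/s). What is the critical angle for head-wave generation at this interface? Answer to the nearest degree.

Critical incidence: sin θ_c = V₁/V₂ = 1217/2907 = 0.4186.
θ_c = arcsin 0.4186 = 24.75°.

25°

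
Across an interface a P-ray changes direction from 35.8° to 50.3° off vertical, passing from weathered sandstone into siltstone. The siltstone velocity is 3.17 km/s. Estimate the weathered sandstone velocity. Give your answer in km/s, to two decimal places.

sin 35.8° = 0.5850; sin 50.3° = 0.7694.
V₁ = V₂·(sin θ₁/sin θ₂) = 3.17·(0.5850/0.7694) = 2.41 km/s.

2.41 km/s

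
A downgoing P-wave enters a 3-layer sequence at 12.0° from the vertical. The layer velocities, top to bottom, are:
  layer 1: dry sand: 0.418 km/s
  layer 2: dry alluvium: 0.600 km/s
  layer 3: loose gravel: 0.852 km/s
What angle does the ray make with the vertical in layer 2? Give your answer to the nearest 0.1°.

17.4°

Ray parameter p = sin 12.0° / 0.418 = 4.9740e-01 s/km.
sin θ_2 = p·V_2 = 4.9740e-01 × 0.600 = 0.2984.
θ_2 = 17.36° from the vertical.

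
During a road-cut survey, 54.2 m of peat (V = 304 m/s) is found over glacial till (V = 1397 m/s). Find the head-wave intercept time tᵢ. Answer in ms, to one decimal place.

θ_c = arcsin(V₁/V₂) = arcsin(304/1397) = 12.57°; cos θ_c = 0.9760.
tᵢ = 2h·cos θ_c / V₁ = 2·54.2·0.9760 / 304 = 0.34803 s.

348.0 ms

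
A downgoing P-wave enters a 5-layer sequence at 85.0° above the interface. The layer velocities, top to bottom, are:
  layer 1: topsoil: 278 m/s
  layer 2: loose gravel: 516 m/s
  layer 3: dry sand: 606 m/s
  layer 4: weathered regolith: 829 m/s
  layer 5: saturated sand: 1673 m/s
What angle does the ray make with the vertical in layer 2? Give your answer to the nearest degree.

9°

From the normal: θ₁ = 90° − 85.0° = 5.0°.
Snell's law across each interface conserves sin θ / V, so sin θ_2 = V_2·sin θ₁/V₁.
sin θ_2 = 516 × sin 5.0° / 278 = 0.1618.
θ_2 = 9.31° from the vertical.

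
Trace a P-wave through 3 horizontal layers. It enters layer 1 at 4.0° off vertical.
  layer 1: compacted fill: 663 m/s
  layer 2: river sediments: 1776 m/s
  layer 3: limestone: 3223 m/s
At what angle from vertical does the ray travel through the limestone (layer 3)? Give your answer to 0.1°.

Snell's law across each interface conserves sin θ / V, so sin θ_3 = V_3·sin θ₁/V₁.
sin θ_3 = 3223 × sin 4.0° / 663 = 0.3391.
θ_3 = 19.82° from the vertical.

19.8°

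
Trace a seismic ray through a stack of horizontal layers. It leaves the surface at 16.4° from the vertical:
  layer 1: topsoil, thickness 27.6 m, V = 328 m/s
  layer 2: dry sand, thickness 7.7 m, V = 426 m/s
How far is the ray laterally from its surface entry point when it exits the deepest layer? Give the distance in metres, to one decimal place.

Ray parameter p = sin 16.4° / 328 m/s = 8.6080e-04 s/m.
Layer 1: θ = 16.40°; offset = 27.6·tan 16.40° = 8.123 m.
Layer 2: sin θ = p·426 = 0.3667 → θ = 21.51°; offset = 7.7·tan 21.51° = 3.035 m.
Summing the layer offsets gives 11.158 m.

11.2 m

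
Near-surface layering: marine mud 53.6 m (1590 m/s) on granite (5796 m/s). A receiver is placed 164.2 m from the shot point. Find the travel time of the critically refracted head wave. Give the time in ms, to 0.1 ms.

θ_c = arcsin(V₁/V₂) = arcsin(1590/5796) = 15.92°, cos θ_c = 0.9616.
Intercept time tᵢ = 2h cos θ_c / V₁ = 2·53.6·0.9616/1590 = 0.06483 s.
t = x/V₂ + tᵢ = 164.2/5796 + 0.06483 = 0.09316 s.

93.2 ms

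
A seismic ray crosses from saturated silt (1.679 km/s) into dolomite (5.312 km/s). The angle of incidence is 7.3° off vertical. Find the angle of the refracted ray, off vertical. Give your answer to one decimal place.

23.7°

sin θ₁/V₁ = sin θ₂/V₂ ⇒ sin θ₂ = 5.312·sin 7.3°/1.679 = 5.312·0.1271/1.679 = 0.4020.
θ₂ = sin⁻¹(0.4020) = 23.70° (from vertical).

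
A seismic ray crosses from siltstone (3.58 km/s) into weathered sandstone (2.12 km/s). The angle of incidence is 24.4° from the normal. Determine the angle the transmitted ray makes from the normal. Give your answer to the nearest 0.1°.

14.2°

Snell's law: sin θ₂ = (V₂/V₁)·sin θ₁ = (2.12/3.58)·sin 24.4° = 0.2446.
θ₂ = sin⁻¹(0.2446) = 14.16° (from vertical).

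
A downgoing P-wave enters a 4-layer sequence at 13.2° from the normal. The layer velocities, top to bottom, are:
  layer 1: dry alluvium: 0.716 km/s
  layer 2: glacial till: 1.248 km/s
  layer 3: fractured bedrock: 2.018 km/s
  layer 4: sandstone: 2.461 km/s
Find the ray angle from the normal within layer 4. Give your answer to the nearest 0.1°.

51.7°

Snell's law across each interface conserves sin θ / V, so sin θ_4 = V_4·sin θ₁/V₁.
sin θ_4 = 2.461 × sin 13.2° / 0.716 = 0.7849.
θ_4 = 51.71° from the vertical.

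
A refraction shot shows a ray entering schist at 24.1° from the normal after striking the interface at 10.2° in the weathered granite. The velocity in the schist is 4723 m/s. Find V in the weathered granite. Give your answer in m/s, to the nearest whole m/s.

Snell's law: sin 10.2°/V₁ = sin 24.1°/V₂.
V₁ = V₂·sin 10.2°/sin 24.1° = 4723 × 0.4337 = 2048.27 m/s.

2048 m/s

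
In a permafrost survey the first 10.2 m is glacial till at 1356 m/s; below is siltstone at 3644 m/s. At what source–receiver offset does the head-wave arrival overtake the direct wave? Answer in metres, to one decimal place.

x_cross = 2h·√((V₂+V₁)/(V₂−V₁)).
(V₂+V₁)/(V₂−V₁) = (3644+1356)/(3644−1356) = 2.1853; √ = 1.4783.
x_cross = 2·10.2·1.4783 = 30.16 m.

30.2 m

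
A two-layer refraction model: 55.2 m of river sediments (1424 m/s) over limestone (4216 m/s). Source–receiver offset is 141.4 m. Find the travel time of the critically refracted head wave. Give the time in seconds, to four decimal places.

θ_c = arcsin(V₁/V₂) = arcsin(1424/4216) = 19.74°, cos θ_c = 0.9412.
Intercept time tᵢ = 2h cos θ_c / V₁ = 2·55.2·0.9412/1424 = 0.07297 s.
t = x/V₂ + tᵢ = 141.4/4216 + 0.07297 = 0.10651 s.

0.1065 s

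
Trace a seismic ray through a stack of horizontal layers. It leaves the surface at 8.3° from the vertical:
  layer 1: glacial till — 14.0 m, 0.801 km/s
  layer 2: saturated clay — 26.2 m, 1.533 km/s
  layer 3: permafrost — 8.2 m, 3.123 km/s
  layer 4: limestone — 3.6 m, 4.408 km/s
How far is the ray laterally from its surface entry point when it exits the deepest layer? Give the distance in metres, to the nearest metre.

20 m

Apply Snell's law at each interface; in layer i the horizontal offset is hᵢ·tan θᵢ.
Layer 1: θ = 8.30°; offset = 14.0·tan 8.30° = 2.042 m.
Layer 2: sin θ = 1.533·sin 8.3°/0.801 = 0.2763, θ = 16.04°; offset = 26.2·tan 16.04° = 7.532 m.
Layer 3: sin θ = 3.123·sin 8.3°/0.801 = 0.5628, θ = 34.25°; offset = 8.2·tan 34.25° = 5.584 m.
Layer 4: sin θ = 4.408·sin 8.3°/0.801 = 0.7944, θ = 52.60°; offset = 3.6·tan 52.60° = 4.709 m.
Total horizontal offset = 19.866 m.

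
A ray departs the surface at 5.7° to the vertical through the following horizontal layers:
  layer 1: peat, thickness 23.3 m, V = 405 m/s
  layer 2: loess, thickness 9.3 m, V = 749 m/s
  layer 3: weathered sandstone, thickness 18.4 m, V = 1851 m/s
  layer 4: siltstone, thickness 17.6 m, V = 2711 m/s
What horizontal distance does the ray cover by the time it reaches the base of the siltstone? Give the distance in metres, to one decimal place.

29.1 m

Apply Snell's law at each interface; in layer i the horizontal offset is hᵢ·tan θᵢ.
Layer 1: θ = 5.70°; offset = 23.3·tan 5.70° = 2.326 m.
Layer 2: sin θ = 749·sin 5.7°/405 = 0.1837, θ = 10.58°; offset = 9.3·tan 10.58° = 1.738 m.
Layer 3: sin θ = 1851·sin 5.7°/405 = 0.4539, θ = 27.00°; offset = 18.4·tan 27.00° = 9.374 m.
Layer 4: sin θ = 2711·sin 5.7°/405 = 0.6648, θ = 41.67°; offset = 17.6·tan 41.67° = 15.664 m.
Total horizontal offset = 29.101 m.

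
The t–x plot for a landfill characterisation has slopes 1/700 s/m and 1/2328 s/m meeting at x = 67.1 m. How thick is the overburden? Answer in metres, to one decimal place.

24.6 m

h = (x_cross/2)·√((V₂−V₁)/(V₂+V₁)).
(V₂−V₁)/(V₂+V₁) = (2328−700)/(2328+700) = 0.5376; √ = 0.7332.
h = (67.1/2)·0.7332 = 24.60 m.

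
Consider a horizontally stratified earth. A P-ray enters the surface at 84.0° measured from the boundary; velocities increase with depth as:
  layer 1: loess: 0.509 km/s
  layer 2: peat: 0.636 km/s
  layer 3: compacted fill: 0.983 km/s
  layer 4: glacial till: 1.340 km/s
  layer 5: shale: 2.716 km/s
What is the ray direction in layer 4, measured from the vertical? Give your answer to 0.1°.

16.0°

From the normal: θ₁ = 90° − 84.0° = 6.0°.
Ray parameter p = sin 6.0° / 0.509 = 2.0536e-01 s/km.
sin θ_4 = p·V_4 = 2.0536e-01 × 1.340 = 0.2752.
θ_4 = 15.97° from the vertical.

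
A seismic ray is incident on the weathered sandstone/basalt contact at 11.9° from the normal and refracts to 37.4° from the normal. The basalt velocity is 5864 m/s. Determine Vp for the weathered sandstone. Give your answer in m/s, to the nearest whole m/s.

Snell's law: sin 11.9°/V₁ = sin 37.4°/V₂.
V₁ = V₂·sin 11.9°/sin 37.4° = 5864 × 0.3395 = 1990.83 m/s.

1991 m/s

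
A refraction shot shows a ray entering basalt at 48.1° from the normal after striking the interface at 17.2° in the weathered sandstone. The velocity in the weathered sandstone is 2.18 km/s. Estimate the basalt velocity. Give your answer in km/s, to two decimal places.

Snell's law: sin 17.2°/V₁ = sin 48.1°/V₂.
V₂ = V₁·sin 48.1°/sin 17.2° = 2.18 × 2.5170 = 5.49 km/s.

5.49 km/s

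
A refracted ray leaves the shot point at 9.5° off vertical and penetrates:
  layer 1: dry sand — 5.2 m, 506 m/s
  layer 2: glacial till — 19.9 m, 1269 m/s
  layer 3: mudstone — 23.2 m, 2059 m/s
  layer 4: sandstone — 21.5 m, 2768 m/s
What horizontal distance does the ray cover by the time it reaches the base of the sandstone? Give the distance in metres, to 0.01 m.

Ray parameter p = sin 9.5° / 506 m/s = 3.2618e-04 s/m.
Layer 1: θ = 9.50°; offset = 5.2·tan 9.50° = 0.8702 m.
Layer 2: sin θ = p·1269 = 0.4139 → θ = 24.45°; offset = 19.9·tan 24.45° = 9.0486 m.
Layer 3: sin θ = p·2059 = 0.6716 → θ = 42.19°; offset = 23.2·tan 42.19° = 21.0300 m.
Layer 4: sin θ = p·2768 = 0.9029 → θ = 64.54°; offset = 21.5·tan 64.54° = 45.1523 m.
Summing the layer offsets gives 76.1011 m.

76.10 m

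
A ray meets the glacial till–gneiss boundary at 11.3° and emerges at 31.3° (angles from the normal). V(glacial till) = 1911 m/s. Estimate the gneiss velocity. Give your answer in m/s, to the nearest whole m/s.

5067 m/s

Snell's law: sin 11.3°/V₁ = sin 31.3°/V₂.
V₂ = V₁·sin 31.3°/sin 11.3° = 1911 × 2.6513 = 5066.70 m/s.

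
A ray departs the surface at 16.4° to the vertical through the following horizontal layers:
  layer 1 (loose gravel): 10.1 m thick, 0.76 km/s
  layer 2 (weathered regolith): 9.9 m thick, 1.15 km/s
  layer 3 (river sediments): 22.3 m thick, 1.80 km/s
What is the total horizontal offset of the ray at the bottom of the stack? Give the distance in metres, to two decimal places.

Apply Snell's law at each interface; in layer i the horizontal offset is hᵢ·tan θᵢ.
Layer 1: θ = 16.40°; offset = 10.1·tan 16.40° = 2.9726 m.
Layer 2: sin θ = 1.15·sin 16.4°/0.76 = 0.4272, θ = 25.29°; offset = 9.9·tan 25.29° = 4.6780 m.
Layer 3: sin θ = 1.80·sin 16.4°/0.76 = 0.6687, θ = 41.97°; offset = 22.3·tan 41.97° = 20.0558 m.
Σ offsets = 27.7064 m.

27.71 m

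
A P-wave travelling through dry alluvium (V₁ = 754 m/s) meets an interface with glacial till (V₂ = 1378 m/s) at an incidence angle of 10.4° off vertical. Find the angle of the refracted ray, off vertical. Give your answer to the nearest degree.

19°

sin θ₁/V₁ = sin θ₂/V₂ ⇒ sin θ₂ = 1378·sin 10.4°/754 = 1378·0.1805/754 = 0.3299.
θ₂ = arcsin 0.3299 = 19.26° from the normal.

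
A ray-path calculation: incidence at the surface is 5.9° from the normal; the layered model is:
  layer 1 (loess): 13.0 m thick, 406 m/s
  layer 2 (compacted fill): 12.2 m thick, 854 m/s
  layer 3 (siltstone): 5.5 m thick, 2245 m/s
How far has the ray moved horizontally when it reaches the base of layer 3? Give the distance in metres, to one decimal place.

7.8 m

Ray parameter p = sin 5.9° / 406 m/s = 2.5318e-04 s/m.
Layer 1: θ = 5.90°; offset = 13.0·tan 5.90° = 1.343 m.
Layer 2: sin θ = p·854 = 0.2162 → θ = 12.49°; offset = 12.2·tan 12.49° = 2.702 m.
Layer 3: sin θ = p·2245 = 0.5684 → θ = 34.64°; offset = 5.5·tan 34.64° = 3.800 m.
Total horizontal offset = 7.845 m.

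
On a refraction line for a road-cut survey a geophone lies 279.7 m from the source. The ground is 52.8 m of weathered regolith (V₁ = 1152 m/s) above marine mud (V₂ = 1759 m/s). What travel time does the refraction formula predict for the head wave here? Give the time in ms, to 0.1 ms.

t = x/V₂ + 2h·√(V₂²−V₁²)/(V₁V₂).
√(V₂²−V₁²) = √(1759²−1152²) = 1329.3 m/s; delay term = 2·52.8·1329.3/(1152·1759) = 0.06927 s.
t = 279.7/1759 + 0.06927 = 0.22828 s.

228.3 ms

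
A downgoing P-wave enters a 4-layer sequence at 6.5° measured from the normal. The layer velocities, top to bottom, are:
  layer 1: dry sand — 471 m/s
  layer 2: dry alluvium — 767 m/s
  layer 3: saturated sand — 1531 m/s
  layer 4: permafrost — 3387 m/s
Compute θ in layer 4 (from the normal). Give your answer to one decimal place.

54.5°

Snell's law across each interface conserves sin θ / V, so sin θ_4 = V_4·sin θ₁/V₁.
sin θ_4 = 3387 × sin 6.5° / 471 = 0.8141.
θ_4 = arcsin 0.8141 = 54.49°.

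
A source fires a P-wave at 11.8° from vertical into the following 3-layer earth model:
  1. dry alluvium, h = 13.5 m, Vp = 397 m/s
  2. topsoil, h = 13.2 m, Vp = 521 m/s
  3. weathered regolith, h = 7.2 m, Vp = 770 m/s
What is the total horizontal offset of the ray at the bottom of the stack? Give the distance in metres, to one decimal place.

Ray parameter p = sin 11.8° / 397 m/s = 5.1510e-04 s/m.
Layer 1: θ = 11.80°; offset = 13.5·tan 11.80° = 2.820 m.
Layer 2: sin θ = p·521 = 0.2684 → θ = 15.57°; offset = 13.2·tan 15.57° = 3.677 m.
Layer 3: sin θ = p·770 = 0.3966 → θ = 23.37°; offset = 7.2·tan 23.37° = 3.111 m.
Σ offsets = 9.609 m.

9.6 m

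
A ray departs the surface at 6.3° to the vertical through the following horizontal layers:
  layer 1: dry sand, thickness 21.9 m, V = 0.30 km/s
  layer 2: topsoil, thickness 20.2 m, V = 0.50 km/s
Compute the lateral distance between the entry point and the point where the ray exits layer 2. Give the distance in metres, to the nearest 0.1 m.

Ray parameter p = sin 6.3° / 0.30 km/s = 3.6578e-01 s/km.
Layer 1: θ = 6.30°; offset = 21.9·tan 6.30° = 2.418 m.
Layer 2: sin θ = p·0.50 = 0.1829 → θ = 10.54°; offset = 20.2·tan 10.54° = 3.758 m.
Σ offsets = 6.176 m.

6.2 m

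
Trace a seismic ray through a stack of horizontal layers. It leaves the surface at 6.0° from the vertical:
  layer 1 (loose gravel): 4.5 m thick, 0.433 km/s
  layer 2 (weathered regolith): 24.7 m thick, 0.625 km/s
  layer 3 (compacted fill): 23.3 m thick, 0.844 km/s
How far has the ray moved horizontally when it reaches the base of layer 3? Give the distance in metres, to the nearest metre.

Ray parameter p = sin 6.0° / 0.433 km/s = 2.4141e-01 s/km.
Layer 1: θ = 6.00°; offset = 4.5·tan 6.00° = 0.473 m.
Layer 2: sin θ = p·0.625 = 0.1509 → θ = 8.68°; offset = 24.7·tan 8.68° = 3.770 m.
Layer 3: sin θ = p·0.844 = 0.2037 → θ = 11.76°; offset = 23.3·tan 11.76° = 4.849 m.
Σ offsets = 9.092 m.

9 m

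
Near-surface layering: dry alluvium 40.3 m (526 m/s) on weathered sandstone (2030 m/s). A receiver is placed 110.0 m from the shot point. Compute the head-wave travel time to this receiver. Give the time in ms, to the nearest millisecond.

202 ms

θ_c = arcsin(V₁/V₂) = arcsin(526/2030) = 15.02°, cos θ_c = 0.9658.
Intercept time tᵢ = 2h cos θ_c / V₁ = 2·40.3·0.9658/526 = 0.14800 s.
t = x/V₂ + tᵢ = 110.0/2030 + 0.14800 = 0.20219 s.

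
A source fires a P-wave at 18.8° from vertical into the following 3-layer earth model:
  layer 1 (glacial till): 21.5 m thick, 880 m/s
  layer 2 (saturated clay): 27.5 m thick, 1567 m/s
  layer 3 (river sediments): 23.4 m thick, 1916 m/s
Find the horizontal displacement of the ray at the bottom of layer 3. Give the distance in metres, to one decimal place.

49.6 m

Ray parameter p = sin 18.8° / 880 m/s = 3.6621e-04 s/m.
Layer 1: θ = 18.80°; offset = 21.5·tan 18.80° = 7.319 m.
Layer 2: sin θ = p·1567 = 0.5739 → θ = 35.02°; offset = 27.5·tan 35.02° = 19.270 m.
Layer 3: sin θ = p·1916 = 0.7017 → θ = 44.56°; offset = 23.4·tan 44.56° = 23.044 m.
Σ offsets = 49.632 m.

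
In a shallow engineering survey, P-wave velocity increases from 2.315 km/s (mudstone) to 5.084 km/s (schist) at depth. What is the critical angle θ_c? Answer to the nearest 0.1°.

27.1°

Critical incidence: sin θ_c = V₁/V₂ = 2.315/5.084 = 0.4554.
θ_c = arcsin 0.4554 = 27.09°.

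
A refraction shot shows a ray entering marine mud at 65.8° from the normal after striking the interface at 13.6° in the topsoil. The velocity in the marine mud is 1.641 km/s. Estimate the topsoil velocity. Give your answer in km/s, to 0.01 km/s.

0.42 km/s

Snell's law: sin 13.6°/V₁ = sin 65.8°/V₂.
V₁ = V₂·sin 13.6°/sin 65.8° = 1.641 × 0.2578 = 0.42 km/s.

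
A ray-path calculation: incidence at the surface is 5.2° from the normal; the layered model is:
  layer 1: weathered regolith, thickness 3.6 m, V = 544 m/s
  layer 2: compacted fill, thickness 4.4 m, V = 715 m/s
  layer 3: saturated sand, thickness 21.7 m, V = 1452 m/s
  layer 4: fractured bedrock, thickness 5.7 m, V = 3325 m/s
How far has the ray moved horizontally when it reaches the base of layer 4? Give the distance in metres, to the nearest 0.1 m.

10.1 m

Apply Snell's law at each interface; in layer i the horizontal offset is hᵢ·tan θᵢ.
Layer 1: θ = 5.20°; offset = 3.6·tan 5.20° = 0.328 m.
Layer 2: sin θ = 715·sin 5.2°/544 = 0.1191, θ = 6.84°; offset = 4.4·tan 6.84° = 0.528 m.
Layer 3: sin θ = 1452·sin 5.2°/544 = 0.2419, θ = 14.00°; offset = 21.7·tan 14.00° = 5.410 m.
Layer 4: sin θ = 3325·sin 5.2°/544 = 0.5540, θ = 33.64°; offset = 5.7·tan 33.64° = 3.793 m.
Summing the layer offsets gives 10.058 m.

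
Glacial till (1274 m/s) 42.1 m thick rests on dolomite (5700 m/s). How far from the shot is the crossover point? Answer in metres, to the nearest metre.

106 m

θ_c = arcsin(1274/5700) = 12.92°, so cos θ_c = 0.9747 and tᵢ = 2h cos θ_c/V₁ = 0.0644 s.
At crossover x/V₁ = x/V₂ + tᵢ ⇒ x = tᵢ/(1/V₁ − 1/V₂) = 0.06442/(7.8493e-04 − 1.7544e-04) = 105.69 m.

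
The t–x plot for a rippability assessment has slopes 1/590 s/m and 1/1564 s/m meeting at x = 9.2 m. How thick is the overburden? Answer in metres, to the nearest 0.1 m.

x_cross = 2h·√((V₂+V₁)/(V₂−V₁)) → h = x_cross / (2·√((V₂+V₁)/(V₂−V₁))).
√((V₂+V₁)/(V₂−V₁)) = √((1564+590)/(1564−590)) = 1.4871.
h = 9.2 / (2·1.4871) = 3.09 m.

3.1 m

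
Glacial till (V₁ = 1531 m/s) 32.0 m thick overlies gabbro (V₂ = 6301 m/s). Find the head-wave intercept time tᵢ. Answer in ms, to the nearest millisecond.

θ_c = arcsin(V₁/V₂) = arcsin(1531/6301) = 14.06°; cos θ_c = 0.9700.
tᵢ = 2h·cos θ_c / V₁ = 2·32.0·0.9700 / 1531 = 0.04055 s.

41 ms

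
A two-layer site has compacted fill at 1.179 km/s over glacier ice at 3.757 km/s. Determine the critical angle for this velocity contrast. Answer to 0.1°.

Critical incidence: sin θ_c = V₁/V₂ = 1.179/3.757 = 0.3138.
θ_c = arcsin 0.3138 = 18.29°.

18.3°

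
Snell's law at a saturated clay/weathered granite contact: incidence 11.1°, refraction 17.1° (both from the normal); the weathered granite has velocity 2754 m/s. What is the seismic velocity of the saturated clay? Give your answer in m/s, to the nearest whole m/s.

1803 m/s

sin 11.1° = 0.1925; sin 17.1° = 0.2940.
V₁ = V₂·(sin θ₁/sin θ₂) = 2754·(0.1925/0.2940) = 1803.17 m/s.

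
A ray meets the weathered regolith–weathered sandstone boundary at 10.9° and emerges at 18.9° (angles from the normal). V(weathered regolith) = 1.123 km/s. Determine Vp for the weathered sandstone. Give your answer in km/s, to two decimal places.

sin 10.9° = 0.1891; sin 18.9° = 0.3239.
V₂ = V₁·(sin θ₂/sin θ₁) = 1.123·(0.3239/0.1891) = 1.92 km/s.

1.92 km/s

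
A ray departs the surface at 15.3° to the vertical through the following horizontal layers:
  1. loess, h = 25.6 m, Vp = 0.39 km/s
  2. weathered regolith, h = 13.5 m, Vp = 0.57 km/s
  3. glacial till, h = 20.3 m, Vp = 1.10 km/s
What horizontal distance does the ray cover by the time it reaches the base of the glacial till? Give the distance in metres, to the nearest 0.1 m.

p = sin θ₁/V₁ = sin 15.3°/0.39 = 6.7660e-01 s/km is conserved through the stack.
Layer 1: θ = 15.30°; offset = 25.6·tan 15.30° = 7.003 m.
Layer 2: sin θ = p·0.57 = 0.3857 → θ = 22.68°; offset = 13.5·tan 22.68° = 5.643 m.
Layer 3: sin θ = p·1.10 = 0.7443 → θ = 48.10°; offset = 20.3·tan 48.10° = 22.621 m.
Total horizontal offset = 35.267 m.

35.3 m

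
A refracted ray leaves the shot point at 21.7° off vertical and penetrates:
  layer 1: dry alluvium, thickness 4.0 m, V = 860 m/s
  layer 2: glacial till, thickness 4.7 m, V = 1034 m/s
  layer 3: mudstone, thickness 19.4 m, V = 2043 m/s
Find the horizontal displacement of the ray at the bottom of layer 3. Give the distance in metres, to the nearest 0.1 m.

39.6 m

Apply Snell's law at each interface; in layer i the horizontal offset is hᵢ·tan θᵢ.
Layer 1: θ = 21.70°; offset = 4.0·tan 21.70° = 1.592 m.
Layer 2: sin θ = 1034·sin 21.7°/860 = 0.4446, θ = 26.39°; offset = 4.7·tan 26.39° = 2.333 m.
Layer 3: sin θ = 2043·sin 21.7°/860 = 0.8784, θ = 61.45°; offset = 19.4·tan 61.45° = 35.650 m.
Total horizontal offset = 39.574 m.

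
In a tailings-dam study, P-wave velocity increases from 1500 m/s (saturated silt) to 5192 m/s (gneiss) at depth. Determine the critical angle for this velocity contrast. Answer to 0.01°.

16.79°

At critical incidence the refracted ray runs along the interface (θ₂ = 90°), so sin θ_c = V₁/V₂.
θ_c = arcsin(1500/5192) = arcsin 0.2889 = 16.79°.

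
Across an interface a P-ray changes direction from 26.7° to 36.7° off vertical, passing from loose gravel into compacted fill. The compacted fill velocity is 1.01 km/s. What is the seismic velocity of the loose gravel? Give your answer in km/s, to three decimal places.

sin 26.7° = 0.4493; sin 36.7° = 0.5976.
V₁ = V₂·(sin θ₁/sin θ₂) = 1.01·(0.4493/0.5976) = 0.759 km/s.

0.759 km/s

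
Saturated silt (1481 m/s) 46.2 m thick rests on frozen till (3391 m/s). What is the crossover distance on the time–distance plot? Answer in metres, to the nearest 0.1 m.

x_cross = 2h·√((V₂+V₁)/(V₂−V₁)).
(V₂+V₁)/(V₂−V₁) = (3391+1481)/(3391−1481) = 2.5508; √ = 1.5971.
x_cross = 2·46.2·1.5971 = 147.57 m.

147.6 m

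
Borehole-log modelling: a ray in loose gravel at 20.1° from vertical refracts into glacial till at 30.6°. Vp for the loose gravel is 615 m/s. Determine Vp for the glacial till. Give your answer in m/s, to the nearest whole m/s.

Snell's law: sin 20.1°/V₁ = sin 30.6°/V₂.
V₂ = V₁·sin 30.6°/sin 20.1° = 615 × 1.4812 = 910.96 m/s.

911 m/s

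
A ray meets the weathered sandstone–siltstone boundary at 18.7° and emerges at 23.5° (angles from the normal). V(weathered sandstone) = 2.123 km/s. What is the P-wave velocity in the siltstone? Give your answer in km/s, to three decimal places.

2.640 km/s

sin 18.7° = 0.3206; sin 23.5° = 0.3987.
V₂ = V₁·(sin θ₂/sin θ₁) = 2.123·(0.3987/0.3206) = 2.640 km/s.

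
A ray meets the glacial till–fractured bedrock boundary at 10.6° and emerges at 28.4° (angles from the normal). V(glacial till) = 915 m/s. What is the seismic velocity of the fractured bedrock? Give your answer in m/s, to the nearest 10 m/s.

Snell's law: sin 10.6°/V₁ = sin 28.4°/V₂.
V₂ = V₁·sin 28.4°/sin 10.6° = 915 × 2.5856 = 2365.82 m/s.

2370 m/s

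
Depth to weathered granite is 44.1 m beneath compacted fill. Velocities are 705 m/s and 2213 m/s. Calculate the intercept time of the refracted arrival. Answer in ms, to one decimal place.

118.6 ms

θ_c = arcsin(V₁/V₂) = arcsin(705/2213) = 18.58°; cos θ_c = 0.9479.
tᵢ = 2h·cos θ_c / V₁ = 2·44.1·0.9479 / 705 = 0.11859 s.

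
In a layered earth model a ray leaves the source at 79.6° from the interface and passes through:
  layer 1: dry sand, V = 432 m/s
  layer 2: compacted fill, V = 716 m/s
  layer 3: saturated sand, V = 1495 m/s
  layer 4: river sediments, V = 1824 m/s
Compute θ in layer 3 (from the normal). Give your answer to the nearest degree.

From the normal: θ₁ = 90° − 79.6° = 10.4°.
Ray parameter p = sin 10.4° / 432 = 4.1787e-04 s/m.
sin θ_3 = p·V_3 = 4.1787e-04 × 1495 = 0.6247.
θ_3 = arcsin 0.6247 = 38.66°.

39°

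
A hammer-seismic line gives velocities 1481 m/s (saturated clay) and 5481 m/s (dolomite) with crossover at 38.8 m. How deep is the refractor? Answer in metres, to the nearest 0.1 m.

14.7 m

x_cross = 2h·√((V₂+V₁)/(V₂−V₁)) → h = x_cross / (2·√((V₂+V₁)/(V₂−V₁))).
√((V₂+V₁)/(V₂−V₁)) = √((5481+1481)/(5481−1481)) = 1.3193.
h = 38.8 / (2·1.3193) = 14.70 m.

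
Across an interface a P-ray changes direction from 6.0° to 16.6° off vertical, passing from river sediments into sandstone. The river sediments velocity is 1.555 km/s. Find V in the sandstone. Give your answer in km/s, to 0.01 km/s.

Snell's law: sin 6.0°/V₁ = sin 16.6°/V₂.
V₂ = V₁·sin 16.6°/sin 6.0° = 1.555 × 2.7331 = 4.25 km/s.

4.25 km/s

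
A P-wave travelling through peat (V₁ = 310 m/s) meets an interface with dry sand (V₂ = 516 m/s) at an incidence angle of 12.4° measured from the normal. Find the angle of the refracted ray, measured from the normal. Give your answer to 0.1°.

20.9°

sin θ₁/V₁ = sin θ₂/V₂ ⇒ sin θ₂ = 516·sin 12.4°/310 = 516·0.2147/310 = 0.3574.
θ₂ = sin⁻¹(0.3574) = 20.94° (from vertical).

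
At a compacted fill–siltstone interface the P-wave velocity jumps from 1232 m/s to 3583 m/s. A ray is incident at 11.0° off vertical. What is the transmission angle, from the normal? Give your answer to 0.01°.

33.71°

sin θ₁/V₁ = sin θ₂/V₂ ⇒ sin θ₂ = 3583·sin 11.0°/1232 = 3583·0.1908/1232 = 0.5549.
θ₂ = sin⁻¹(0.5549) = 33.71° (from vertical).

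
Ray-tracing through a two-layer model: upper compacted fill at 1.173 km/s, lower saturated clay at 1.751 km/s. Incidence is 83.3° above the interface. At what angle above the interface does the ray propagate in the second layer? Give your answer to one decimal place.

80.0°

Angle from the normal: 90° − 83.3° = 6.7°.
Snell's law: sin θ₂ = (V₂/V₁)·sin θ₁ = (1.751/1.173)·sin 6.7° = 0.1742.
θ₂ = sin⁻¹(0.1742) = 10.03° (from vertical).
From the interface: 90° − 10.03° = 79.97°.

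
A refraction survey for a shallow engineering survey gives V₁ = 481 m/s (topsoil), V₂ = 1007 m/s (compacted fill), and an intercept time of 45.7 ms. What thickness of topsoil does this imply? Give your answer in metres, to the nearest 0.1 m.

12.5 m

h = tᵢ·V₁·V₂ / (2·√(V₂²−V₁²)).
√(V₂²−V₁²) = √(1007² − 481²) = 884.7 m/s.
h = 0.0457 s × 481 × 1007 / (2 × 884.7) = 12.51 m.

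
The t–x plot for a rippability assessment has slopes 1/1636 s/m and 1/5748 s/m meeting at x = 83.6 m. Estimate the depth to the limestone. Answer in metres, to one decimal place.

31.2 m

x_cross = 2h·√((V₂+V₁)/(V₂−V₁)) → h = x_cross / (2·√((V₂+V₁)/(V₂−V₁))).
√((V₂+V₁)/(V₂−V₁)) = √((5748+1636)/(5748−1636)) = 1.3400.
h = 83.6 / (2·1.3400) = 31.19 m.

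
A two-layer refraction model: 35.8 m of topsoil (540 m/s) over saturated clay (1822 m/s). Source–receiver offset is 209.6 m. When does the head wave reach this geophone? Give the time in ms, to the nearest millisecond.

242 ms

θ_c = arcsin(V₁/V₂) = arcsin(540/1822) = 17.24°, cos θ_c = 0.9551.
Intercept time tᵢ = 2h cos θ_c / V₁ = 2·35.8·0.9551/540 = 0.12664 s.
t = x/V₂ + tᵢ = 209.6/1822 + 0.12664 = 0.24167 s.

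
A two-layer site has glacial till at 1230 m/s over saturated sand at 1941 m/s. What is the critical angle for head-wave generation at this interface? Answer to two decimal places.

Critical incidence: sin θ_c = V₁/V₂ = 1230/1941 = 0.6337.
θ_c = arcsin 0.6337 = 39.32°.

39.32°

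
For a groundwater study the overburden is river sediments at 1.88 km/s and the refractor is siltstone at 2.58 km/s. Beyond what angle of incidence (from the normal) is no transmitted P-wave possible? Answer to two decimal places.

46.78°

At critical incidence the refracted ray runs along the interface (θ₂ = 90°), so sin θ_c = V₁/V₂.
θ_c = arcsin(1.88/2.58) = arcsin 0.7287 = 46.78°.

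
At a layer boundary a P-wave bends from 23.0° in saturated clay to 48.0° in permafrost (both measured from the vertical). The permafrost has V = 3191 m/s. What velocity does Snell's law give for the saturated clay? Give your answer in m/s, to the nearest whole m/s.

1678 m/s

Snell's law: sin 23.0°/V₁ = sin 48.0°/V₂.
V₁ = V₂·sin 23.0°/sin 48.0° = 3191 × 0.5258 = 1677.77 m/s.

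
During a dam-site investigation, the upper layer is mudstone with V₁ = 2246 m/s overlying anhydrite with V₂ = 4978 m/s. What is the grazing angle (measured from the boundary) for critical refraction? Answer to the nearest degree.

Critical incidence: sin θ_c = V₁/V₂ = 2246/4978 = 0.4512.
θ_c = arcsin 0.4512 = 26.82°.
Measured from the interface: 90° − 26.82° = 63.18°.

63°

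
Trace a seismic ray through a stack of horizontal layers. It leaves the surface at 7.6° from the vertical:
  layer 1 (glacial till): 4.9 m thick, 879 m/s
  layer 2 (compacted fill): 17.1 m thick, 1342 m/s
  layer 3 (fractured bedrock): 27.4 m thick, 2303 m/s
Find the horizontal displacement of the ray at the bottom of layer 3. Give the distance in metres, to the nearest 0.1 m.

p = sin θ₁/V₁ = sin 7.6°/879 = 1.5046e-04 s/m is conserved through the stack.
Layer 1: θ = 7.60°; offset = 4.9·tan 7.60° = 0.654 m.
Layer 2: sin θ = p·1342 = 0.2019 → θ = 11.65°; offset = 17.1·tan 11.65° = 3.525 m.
Layer 3: sin θ = p·2303 = 0.3465 → θ = 20.27°; offset = 27.4·tan 20.27° = 10.122 m.
Summing the layer offsets gives 14.301 m.

14.3 m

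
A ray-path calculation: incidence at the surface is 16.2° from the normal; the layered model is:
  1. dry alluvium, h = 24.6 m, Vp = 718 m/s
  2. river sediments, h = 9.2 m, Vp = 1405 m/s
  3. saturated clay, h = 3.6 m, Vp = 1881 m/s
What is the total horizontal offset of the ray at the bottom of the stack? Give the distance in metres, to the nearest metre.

17 m

Apply Snell's law at each interface; in layer i the horizontal offset is hᵢ·tan θᵢ.
Layer 1: θ = 16.20°; offset = 24.6·tan 16.20° = 7.147 m.
Layer 2: sin θ = 1405·sin 16.2°/718 = 0.5459, θ = 33.09°; offset = 9.2·tan 33.09° = 5.995 m.
Layer 3: sin θ = 1881·sin 16.2°/718 = 0.7309, θ = 46.96°; offset = 3.6·tan 46.96° = 3.855 m.
Σ offsets = 16.997 m.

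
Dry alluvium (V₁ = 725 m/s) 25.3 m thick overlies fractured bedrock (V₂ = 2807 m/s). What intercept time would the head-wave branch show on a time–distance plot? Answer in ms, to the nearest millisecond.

θ_c = arcsin(V₁/V₂) = arcsin(725/2807) = 14.97°; cos θ_c = 0.9661.
tᵢ = 2h·cos θ_c / V₁ = 2·25.3·0.9661 / 725 = 0.06742 s.

67 ms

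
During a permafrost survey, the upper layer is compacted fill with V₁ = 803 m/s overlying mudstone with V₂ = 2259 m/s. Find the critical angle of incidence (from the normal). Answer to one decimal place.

20.8°

At critical incidence the refracted ray runs along the interface (θ₂ = 90°), so sin θ_c = V₁/V₂.
θ_c = arcsin(803/2259) = arcsin 0.3555 = 20.82°.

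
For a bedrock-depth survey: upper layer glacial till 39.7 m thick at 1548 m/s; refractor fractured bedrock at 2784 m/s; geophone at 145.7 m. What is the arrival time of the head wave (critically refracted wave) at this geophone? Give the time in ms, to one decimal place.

95.0 ms

t = x/V₂ + 2h·√(V₂²−V₁²)/(V₁V₂).
√(V₂²−V₁²) = √(2784²−1548²) = 2313.9 m/s; delay term = 2·39.7·2313.9/(1548·2784) = 0.04263 s.
t = 145.7/2784 + 0.04263 = 0.09497 s.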